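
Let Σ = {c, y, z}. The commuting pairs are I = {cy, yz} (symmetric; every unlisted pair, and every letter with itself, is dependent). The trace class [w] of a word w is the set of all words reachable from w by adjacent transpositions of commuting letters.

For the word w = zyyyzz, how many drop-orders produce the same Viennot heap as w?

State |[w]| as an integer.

#0=z has no predecessor
#1=y has no predecessor
#2=y depends on [1:y]
#3=y depends on [2:y]
#4=z depends on [0:z]
#5=z depends on [4:z]
sources: [0:z, 1:y]
N(rest) = Σ N(rest − s) over sources s of rest; N(one piece) = 1:
  size 1 → [3]=1  [5]=1
  size 2 → [2,3]=1  [3,5]=2  [4,5]=1
  size 3 → [0,4,5]=1  [1,2,3]=1  [2,3,5]=3  [3,4,5]=3
  size 4 → [0,3,4,5]=4  [1,2,3,5]=4  [2,3,4,5]=6
  first=0(z) contributes 10
  first=1(y) contributes 10
|[w]| = 20

20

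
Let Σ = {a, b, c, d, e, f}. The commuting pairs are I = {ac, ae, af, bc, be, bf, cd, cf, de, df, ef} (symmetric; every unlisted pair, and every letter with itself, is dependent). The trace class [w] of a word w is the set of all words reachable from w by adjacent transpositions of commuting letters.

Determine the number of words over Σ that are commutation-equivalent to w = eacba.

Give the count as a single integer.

0(e) covers ∅
1(a) covers ∅
2(c) covers 0:e
3(b) covers 1:a
4(a) covers 3:b
floor of heap: 0:e, 1:a
completions by unplaced set U, small U first (add the entries for U minus each lowest piece of U):
  |U|=1: {2}:1  {4}:1
  |U|=2: {0,2}:1  {2,4}:2  {3,4}:1
  |U|=3: {0,2,4}:3  {1,3,4}:1  {2,3,4}:3
  start at 0(e): 4
  start at 1(a): 6
sum over floor = 10

10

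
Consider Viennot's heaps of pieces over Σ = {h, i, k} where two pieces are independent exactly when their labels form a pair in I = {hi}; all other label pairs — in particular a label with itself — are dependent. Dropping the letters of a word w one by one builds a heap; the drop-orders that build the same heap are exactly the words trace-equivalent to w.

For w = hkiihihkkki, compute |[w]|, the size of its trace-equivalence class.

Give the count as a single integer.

piece 0:h — minimal
piece 1:k rests on {0:h}
piece 2:i rests on {1:k}
piece 3:i rests on {2:i}
piece 4:h rests on {1:k}
piece 5:i rests on {3:i}
piece 6:h rests on {4:h}
piece 7:k rests on {5:i, 6:h}
piece 8:k rests on {7:k}
piece 9:k rests on {8:k}
piece 10:i rests on {9:k}
minimal pieces: {0:h}
ways to finish when only these pieces remain (= sum over removing one remaining piece with nothing left below it):
  1 left: {10}→1
  2 left: {9,10}→1
  3 left: {8,9,10}→1
  4 left: {7,8,9,10}→1
  5 left: {5,7,8,9,10}→1  {6,7,8,9,10}→1
  6 left: {3,5,7,8,9,10}→1  {4,6,7,8,9,10}→1  {5,6,7,8,9,10}→2
  7 left: {2,3,5,7,8,9,10}→1  {3,5,6,7,8,9,10}→3  {4,5,6,7,8,9,10}→3
  8 left: {2,3,5,6,7,8,9,10}→4  {3,4,5,6,7,8,9,10}→6
  9 left: {2,3,4,5,6,7,8,9,10}→10
  placing 0:h first → 10 extensions

10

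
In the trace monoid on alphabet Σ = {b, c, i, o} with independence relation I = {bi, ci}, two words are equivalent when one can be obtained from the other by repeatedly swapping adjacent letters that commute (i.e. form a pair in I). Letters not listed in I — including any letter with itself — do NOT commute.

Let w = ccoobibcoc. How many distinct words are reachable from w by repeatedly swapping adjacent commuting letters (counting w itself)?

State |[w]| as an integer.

piece 0:c — minimal
piece 1:c rests on {0:c}
piece 2:o rests on {1:c}
piece 3:o rests on {2:o}
piece 4:b rests on {3:o}
piece 5:i rests on {3:o}
piece 6:b rests on {4:b}
piece 7:c rests on {6:b}
piece 8:o rests on {5:i, 7:c}
piece 9:c rests on {8:o}
minimal pieces: {0:c}
ways to finish when only these pieces remain (= sum over removing one remaining piece with nothing left below it):
  1 left: {9}→1
  2 left: {8,9}→1
  3 left: {5,8,9}→1  {7,8,9}→1
  4 left: {5,7,8,9}→2  {6,7,8,9}→1
  5 left: {4,6,7,8,9}→1  {5,6,7,8,9}→3
  6 left: {4,5,6,7,8,9}→4
  7 left: {3,4,5,6,7,8,9}→4
  8 left: {2,3,4,5,6,7,8,9}→4
  placing 0:c first → 4 extensions

4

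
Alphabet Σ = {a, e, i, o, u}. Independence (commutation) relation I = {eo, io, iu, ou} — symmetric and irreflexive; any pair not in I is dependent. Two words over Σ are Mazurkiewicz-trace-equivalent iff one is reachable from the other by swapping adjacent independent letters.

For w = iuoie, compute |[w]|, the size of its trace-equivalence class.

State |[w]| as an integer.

drop 0:i onto floor
drop 1:u onto floor
drop 2:o onto floor
drop 3:i onto {0:i}
drop 4:e onto {1:u, 3:i}
ground layer = {0:i, 1:u, 2:o}
drop-orders for the pieces not yet dropped (sum over which currently-grounded one goes next):
  1 to go: {2} 1  {4} 1
  2 to go: {1,4} 1  {2,4} 2  {3,4} 1
  3 to go: {0,3,4} 1  {1,2,4} 3  {1,3,4} 2  {2,3,4} 3
  if 0:i drops first: 8 orders
  if 1:u drops first: 4 orders
  if 2:o drops first: 3 orders
heap linearizations: 15

15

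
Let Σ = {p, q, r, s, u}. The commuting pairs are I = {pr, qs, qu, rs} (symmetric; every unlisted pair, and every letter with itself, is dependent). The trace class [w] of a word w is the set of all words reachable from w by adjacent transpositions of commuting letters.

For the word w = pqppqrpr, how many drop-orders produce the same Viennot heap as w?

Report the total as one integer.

drop 0:p onto floor
drop 1:q onto {0:p}
drop 2:p onto {1:q}
drop 3:p onto {2:p}
drop 4:q onto {3:p}
drop 5:r onto {4:q}
drop 6:p onto {4:q}
drop 7:r onto {5:r}
ground layer = {0:p}
drop-orders for the pieces not yet dropped (sum over which currently-grounded one goes next):
  1 to go: {6} 1  {7} 1
  2 to go: {5,7} 1  {6,7} 2
  3 to go: {5,6,7} 3
  4 to go: {4,5,6,7} 3
  5 to go: {3,4,5,6,7} 3
  6 to go: {2,3,4,5,6,7} 3
  if 0:p drops first: 3 orders

3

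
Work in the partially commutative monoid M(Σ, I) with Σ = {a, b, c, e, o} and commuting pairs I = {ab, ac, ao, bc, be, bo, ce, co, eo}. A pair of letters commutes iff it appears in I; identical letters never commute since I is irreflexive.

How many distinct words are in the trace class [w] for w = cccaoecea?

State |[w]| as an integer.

0(c) covers ∅
1(c) covers 0:c
2(c) covers 1:c
3(a) covers ∅
4(o) covers ∅
5(e) covers 3:a
6(c) covers 2:c
7(e) covers 5:e
8(a) covers 7:e
floor of heap: 0:c, 3:a, 4:o
completions by unplaced set U, small U first (add the entries for U minus each lowest piece of U):
  |U|=1: {4}:1  {6}:1  {8}:1
  |U|=2: {2,6}:1  {4,6}:2  {4,8}:2  {6,8}:2  {7,8}:1
  |U|=3: {1,2,6}:1  {2,4,6}:3  {2,6,8}:3  {4,6,8}:6  {4,7,8}:3  {5,7,8}:1  {6,7,8}:3
  |U|=4: {0,1,2,6}:1  {1,2,4,6}:4  {1,2,6,8}:4  {2,4,6,8}:12  {2,6,7,8}:6  {3,5,7,8}:1  {4,5,7,8}:4  {4,6,7,8}:12  {5,6,7,8}:4
  |U|=5: {0,1,2,4,6}:5  {0,1,2,6,8}:5  {1,2,4,6,8}:20  {1,2,6,7,8}:10  {2,4,6,7,8}:30  {2,5,6,7,8}:10  {3,4,5,7,8}:5  {3,5,6,7,8}:5  {4,5,6,7,8}:20
  |U|=6: {0,1,2,4,6,8}:30  {0,1,2,6,7,8}:15  {1,2,4,6,7,8}:60  {1,2,5,6,7,8}:20  {2,3,5,6,7,8}:15  {2,4,5,6,7,8}:60  {3,4,5,6,7,8}:30
  |U|=7: {0,1,2,4,6,7,8}:105  {0,1,2,5,6,7,8}:35  {1,2,3,5,6,7,8}:35  {1,2,4,5,6,7,8}:140  {2,3,4,5,6,7,8}:105
  start at 0(c): 280
  start at 3(a): 280
  start at 4(o): 70
sum over floor = 630

630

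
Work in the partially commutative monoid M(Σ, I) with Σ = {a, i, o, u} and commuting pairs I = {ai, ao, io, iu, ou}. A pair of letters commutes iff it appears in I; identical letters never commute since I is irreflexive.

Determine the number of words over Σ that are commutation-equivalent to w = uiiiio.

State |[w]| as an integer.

#0=u has no predecessor
#1=i has no predecessor
#2=i depends on [1:i]
#3=i depends on [2:i]
#4=i depends on [3:i]
#5=o has no predecessor
sources: [0:u, 1:i, 5:o]
N(rest) = Σ N(rest − s) over sources s of rest; N(one piece) = 1:
  size 1 → [0]=1  [4]=1  [5]=1
  size 2 → [0,4]=2  [0,5]=2  [3,4]=1  [4,5]=2
  size 3 → [0,3,4]=3  [0,4,5]=6  [2,3,4]=1  [3,4,5]=3
  size 4 → [0,2,3,4]=4  [0,3,4,5]=12  [1,2,3,4]=1  [2,3,4,5]=4
  first=0(u) contributes 5
  first=1(i) contributes 20
  first=5(o) contributes 5
|[w]| = 30

30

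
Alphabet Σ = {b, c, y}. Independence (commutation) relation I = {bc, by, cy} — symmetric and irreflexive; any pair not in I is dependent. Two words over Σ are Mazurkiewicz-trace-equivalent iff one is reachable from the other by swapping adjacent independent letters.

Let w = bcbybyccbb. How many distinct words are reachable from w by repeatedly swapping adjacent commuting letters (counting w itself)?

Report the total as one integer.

2520

piece 0:b — minimal
piece 1:c — minimal
piece 2:b rests on {0:b}
piece 3:y — minimal
piece 4:b rests on {2:b}
piece 5:y rests on {3:y}
piece 6:c rests on {1:c}
piece 7:c rests on {6:c}
piece 8:b rests on {4:b}
piece 9:b rests on {8:b}
minimal pieces: {0:b, 1:c, 3:y}
ways to finish when only these pieces remain (= sum over removing one remaining piece with nothing left below it):
  1 left: {5}→1  {7}→1  {9}→1
  2 left: {3,5}→1  {5,7}→2  {5,9}→2  {6,7}→1  {7,9}→2  {8,9}→1
  3 left: {1,6,7}→1  {3,5,7}→3  {3,5,9}→3  {4,8,9}→1  {5,6,7}→3  {5,7,9}→6  {5,8,9}→3  {6,7,9}→3  {7,8,9}→3
  4 left: {1,5,6,7}→4  {1,6,7,9}→4  {2,4,8,9}→1  {3,5,6,7}→6  {3,5,7,9}→12  {3,5,8,9}→6  {4,5,8,9}→4  {4,7,8,9}→4  {5,6,7,9}→12  {5,7,8,9}→12  {6,7,8,9}→6
  5 left: {0,2,4,8,9}→1  {1,3,5,6,7}→10  {1,5,6,7,9}→20  {1,6,7,8,9}→10  {2,4,5,8,9}→5  {2,4,7,8,9}→5  {3,4,5,8,9}→10  {3,5,6,7,9}→30  {3,5,7,8,9}→30  {4,5,7,8,9}→20  {4,6,7,8,9}→10  {5,6,7,8,9}→30
  6 left: {0,2,4,5,8,9}→6  {0,2,4,7,8,9}→6  {1,3,5,6,7,9}→60  {1,4,6,7,8,9}→20  {1,5,6,7,8,9}→60  {2,3,4,5,8,9}→15  {2,4,5,7,8,9}→30  {2,4,6,7,8,9}→15  {3,4,5,7,8,9}→60  {3,5,6,7,8,9}→90  {4,5,6,7,8,9}→60
  7 left: {0,2,3,4,5,8,9}→21  {0,2,4,5,7,8,9}→42  {0,2,4,6,7,8,9}→21  {1,2,4,6,7,8,9}→35  {1,3,5,6,7,8,9}→210  {1,4,5,6,7,8,9}→140  {2,3,4,5,7,8,9}→105  {2,4,5,6,7,8,9}→105  {3,4,5,6,7,8,9}→210
  8 left: {0,1,2,4,6,7,8,9}→56  {0,2,3,4,5,7,8,9}→168  {0,2,4,5,6,7,8,9}→168  {1,2,4,5,6,7,8,9}→280  {1,3,4,5,6,7,8,9}→560  {2,3,4,5,6,7,8,9}→420
  placing 0:b first → 1260 extensions
  placing 1:c first → 756 extensions
  placing 3:y first → 504 extensions
total linear extensions = 2520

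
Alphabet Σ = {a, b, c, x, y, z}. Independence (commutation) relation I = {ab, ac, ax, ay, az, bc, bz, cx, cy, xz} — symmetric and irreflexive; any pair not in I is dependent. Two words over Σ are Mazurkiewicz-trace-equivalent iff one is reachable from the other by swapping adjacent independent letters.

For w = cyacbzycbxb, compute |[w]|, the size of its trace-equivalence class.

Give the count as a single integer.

528

0(c) covers ∅
1(y) covers ∅
2(a) covers ∅
3(c) covers 0:c
4(b) covers 1:y
5(z) covers 1:y, 3:c
6(y) covers 4:b, 5:z
7(c) covers 5:z
8(b) covers 6:y
9(x) covers 8:b
10(b) covers 9:x
floor of heap: 0:c, 1:y, 2:a
completions by unplaced set U, small U first (add the entries for U minus each lowest piece of U):
  |U|=1: {2}:1  {7}:1  {10}:1
  |U|=2: {2,7}:2  {2,10}:2  {7,10}:2  {9,10}:1
  |U|=3: {2,7,10}:6  {2,9,10}:3  {7,9,10}:3  {8,9,10}:1
  |U|=4: {2,7,9,10}:12  {2,8,9,10}:4  {6,8,9,10}:1  {7,8,9,10}:4
  |U|=5: {2,6,8,9,10}:5  {2,7,8,9,10}:20  {4,6,8,9,10}:1  {6,7,8,9,10}:5
  |U|=6: {2,4,6,8,9,10}:6  {2,6,7,8,9,10}:30  {4,6,7,8,9,10}:6  {5,6,7,8,9,10}:5
  |U|=7: {2,4,6,7,8,9,10}:42  {2,5,6,7,8,9,10}:35  {3,5,6,7,8,9,10}:5  {4,5,6,7,8,9,10}:11
  |U|=8: {0,3,5,6,7,8,9,10}:5  {1,4,5,6,7,8,9,10}:11  {2,3,5,6,7,8,9,10}:40  {2,4,5,6,7,8,9,10}:88  {3,4,5,6,7,8,9,10}:16
  |U|=9: {0,2,3,5,6,7,8,9,10}:45  {0,3,4,5,6,7,8,9,10}:21  {1,2,4,5,6,7,8,9,10}:99  {1,3,4,5,6,7,8,9,10}:27  {2,3,4,5,6,7,8,9,10}:144
  start at 0(c): 270
  start at 1(y): 210
  start at 2(a): 48
sum over floor = 528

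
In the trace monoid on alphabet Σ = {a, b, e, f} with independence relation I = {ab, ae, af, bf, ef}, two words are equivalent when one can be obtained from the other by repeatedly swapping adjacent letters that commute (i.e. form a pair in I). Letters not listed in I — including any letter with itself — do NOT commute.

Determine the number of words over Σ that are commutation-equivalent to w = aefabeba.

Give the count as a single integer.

280

piece 0:a — minimal
piece 1:e — minimal
piece 2:f — minimal
piece 3:a rests on {0:a}
piece 4:b rests on {1:e}
piece 5:e rests on {4:b}
piece 6:b rests on {5:e}
piece 7:a rests on {3:a}
minimal pieces: {0:a, 1:e, 2:f}
ways to finish when only these pieces remain (= sum over removing one remaining piece with nothing left below it):
  1 left: {2}→1  {6}→1  {7}→1
  2 left: {2,6}→2  {2,7}→2  {3,7}→1  {5,6}→1  {6,7}→2
  3 left: {0,3,7}→1  {2,3,7}→3  {2,5,6}→3  {2,6,7}→6  {3,6,7}→3  {4,5,6}→1  {5,6,7}→3
  4 left: {0,2,3,7}→4  {0,3,6,7}→4  {1,4,5,6}→1  {2,3,6,7}→12  {2,4,5,6}→4  {2,5,6,7}→12  {3,5,6,7}→6  {4,5,6,7}→4
  5 left: {0,2,3,6,7}→20  {0,3,5,6,7}→10  {1,2,4,5,6}→5  {1,4,5,6,7}→5  {2,3,5,6,7}→30  {2,4,5,6,7}→20  {3,4,5,6,7}→10
  6 left: {0,2,3,5,6,7}→60  {0,3,4,5,6,7}→20  {1,2,4,5,6,7}→30  {1,3,4,5,6,7}→15  {2,3,4,5,6,7}→60
  placing 0:a first → 105 extensions
  placing 1:e first → 140 extensions
  placing 2:f first → 35 extensions
total linear extensions = 280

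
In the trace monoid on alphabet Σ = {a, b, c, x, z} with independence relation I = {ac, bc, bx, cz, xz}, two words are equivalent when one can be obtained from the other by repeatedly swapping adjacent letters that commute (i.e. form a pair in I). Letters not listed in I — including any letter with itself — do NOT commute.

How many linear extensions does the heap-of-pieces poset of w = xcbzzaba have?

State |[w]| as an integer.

piece 0:x — minimal
piece 1:c rests on {0:x}
piece 2:b — minimal
piece 3:z rests on {2:b}
piece 4:z rests on {3:z}
piece 5:a rests on {0:x, 4:z}
piece 6:b rests on {5:a}
piece 7:a rests on {6:b}
minimal pieces: {0:x, 2:b}
ways to finish when only these pieces remain (= sum over removing one remaining piece with nothing left below it):
  1 left: {1}→1  {7}→1
  2 left: {1,7}→2  {6,7}→1
  3 left: {1,6,7}→3  {5,6,7}→1
  4 left: {1,5,6,7}→4  {4,5,6,7}→1
  5 left: {0,1,5,6,7}→4  {1,4,5,6,7}→5  {3,4,5,6,7}→1
  6 left: {0,1,4,5,6,7}→9  {1,3,4,5,6,7}→6  {2,3,4,5,6,7}→1
  placing 0:x first → 7 extensions
  placing 2:b first → 15 extensions
total linear extensions = 22

22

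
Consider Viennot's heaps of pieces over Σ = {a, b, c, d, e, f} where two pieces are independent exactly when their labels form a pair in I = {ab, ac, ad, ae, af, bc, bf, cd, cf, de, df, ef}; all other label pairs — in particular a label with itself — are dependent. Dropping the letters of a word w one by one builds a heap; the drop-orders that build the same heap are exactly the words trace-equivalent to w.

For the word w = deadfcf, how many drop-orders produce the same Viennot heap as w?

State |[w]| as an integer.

drop 0:d onto floor
drop 1:e onto floor
drop 2:a onto floor
drop 3:d onto {0:d}
drop 4:f onto floor
drop 5:c onto {1:e}
drop 6:f onto {4:f}
ground layer = {0:d, 1:e, 2:a, 4:f}
drop-orders for the pieces not yet dropped (sum over which currently-grounded one goes next):
  1 to go: {2} 1  {3} 1  {5} 1  {6} 1
  2 to go: {0,3} 1  {1,5} 1  {2,3} 2  {2,5} 2  {2,6} 2  {3,5} 2  {3,6} 2  {4,6} 1  {5,6} 2
  3 to go: {0,2,3} 3  {0,3,5} 3  {0,3,6} 3  {1,2,5} 3  {1,3,5} 3  {1,5,6} 3  {2,3,5} 6  {2,3,6} 6  {2,4,6} 3  {2,5,6} 6  {3,4,6} 3  {3,5,6} 6  {4,5,6} 3
  4 to go: {0,1,3,5} 6  {0,2,3,5} 12  {0,2,3,6} 12  {0,3,4,6} 6  {0,3,5,6} 12  {1,2,3,5} 12  {1,2,5,6} 12  {1,3,5,6} 12  {1,4,5,6} 6  {2,3,4,6} 12  {2,3,5,6} 24  {2,4,5,6} 12  {3,4,5,6} 12
  5 to go: {0,1,2,3,5} 30  {0,1,3,5,6} 30  {0,2,3,4,6} 30  {0,2,3,5,6} 60  {0,3,4,5,6} 30  {1,2,3,5,6} 60  {1,2,4,5,6} 30  {1,3,4,5,6} 30  {2,3,4,5,6} 60
  if 0:d drops first: 180 orders
  if 1:e drops first: 180 orders
  if 2:a drops first: 90 orders
  if 4:f drops first: 180 orders
heap linearizations: 630

630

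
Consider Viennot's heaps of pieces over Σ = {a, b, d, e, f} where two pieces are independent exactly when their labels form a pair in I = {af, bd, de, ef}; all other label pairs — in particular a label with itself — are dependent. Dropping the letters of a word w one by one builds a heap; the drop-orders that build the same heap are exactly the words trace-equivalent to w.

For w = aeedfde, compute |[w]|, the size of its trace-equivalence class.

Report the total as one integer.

20

0(a) covers ∅
1(e) covers 0:a
2(e) covers 1:e
3(d) covers 0:a
4(f) covers 3:d
5(d) covers 4:f
6(e) covers 2:e
floor of heap: 0:a
completions by unplaced set U, small U first (add the entries for U minus each lowest piece of U):
  |U|=1: {5}:1  {6}:1
  |U|=2: {2,6}:1  {4,5}:1  {5,6}:2
  |U|=3: {1,2,6}:1  {2,5,6}:3  {3,4,5}:1  {4,5,6}:3
  |U|=4: {1,2,5,6}:4  {2,4,5,6}:6  {3,4,5,6}:4
  |U|=5: {1,2,4,5,6}:10  {2,3,4,5,6}:10
  start at 0(a): 20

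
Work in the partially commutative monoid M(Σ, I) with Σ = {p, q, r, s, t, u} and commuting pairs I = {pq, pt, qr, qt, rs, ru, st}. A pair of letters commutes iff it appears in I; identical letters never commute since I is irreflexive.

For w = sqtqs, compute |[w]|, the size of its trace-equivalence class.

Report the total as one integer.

5

drop 0:s onto floor
drop 1:q onto {0:s}
drop 2:t onto floor
drop 3:q onto {1:q}
drop 4:s onto {3:q}
ground layer = {0:s, 2:t}
drop-orders for the pieces not yet dropped (sum over which currently-grounded one goes next):
  1 to go: {2} 1  {4} 1
  2 to go: {2,4} 2  {3,4} 1
  3 to go: {1,3,4} 1  {2,3,4} 3
  if 0:s drops first: 4 orders
  if 2:t drops first: 1 orders
heap linearizations: 5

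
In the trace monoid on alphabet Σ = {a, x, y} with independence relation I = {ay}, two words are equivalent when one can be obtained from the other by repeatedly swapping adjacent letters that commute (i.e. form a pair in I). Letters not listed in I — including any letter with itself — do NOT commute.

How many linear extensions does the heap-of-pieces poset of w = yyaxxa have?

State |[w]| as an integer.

3

0(y) covers ∅
1(y) covers 0:y
2(a) covers ∅
3(x) covers 1:y, 2:a
4(x) covers 3:x
5(a) covers 4:x
floor of heap: 0:y, 2:a
completions by unplaced set U, small U first (add the entries for U minus each lowest piece of U):
  |U|=1: {5}:1
  |U|=2: {4,5}:1
  |U|=3: {3,4,5}:1
  |U|=4: {1,3,4,5}:1  {2,3,4,5}:1
  start at 0(y): 2
  start at 2(a): 1
sum over floor = 3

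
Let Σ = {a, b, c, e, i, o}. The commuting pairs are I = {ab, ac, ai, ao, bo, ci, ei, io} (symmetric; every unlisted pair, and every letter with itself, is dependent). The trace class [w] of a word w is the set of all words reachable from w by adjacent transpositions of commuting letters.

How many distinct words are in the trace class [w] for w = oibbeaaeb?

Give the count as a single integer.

0(o) covers ∅
1(i) covers ∅
2(b) covers 1:i
3(b) covers 2:b
4(e) covers 0:o, 3:b
5(a) covers 4:e
6(a) covers 5:a
7(e) covers 6:a
8(b) covers 7:e
floor of heap: 0:o, 1:i
completions by unplaced set U, small U first (add the entries for U minus each lowest piece of U):
  |U|=1: {8}:1
  |U|=2: {7,8}:1
  |U|=3: {6,7,8}:1
  |U|=4: {5,6,7,8}:1
  |U|=5: {4,5,6,7,8}:1
  |U|=6: {0,4,5,6,7,8}:1  {3,4,5,6,7,8}:1
  |U|=7: {0,3,4,5,6,7,8}:2  {2,3,4,5,6,7,8}:1
  start at 0(o): 1
  start at 1(i): 3
sum over floor = 4

4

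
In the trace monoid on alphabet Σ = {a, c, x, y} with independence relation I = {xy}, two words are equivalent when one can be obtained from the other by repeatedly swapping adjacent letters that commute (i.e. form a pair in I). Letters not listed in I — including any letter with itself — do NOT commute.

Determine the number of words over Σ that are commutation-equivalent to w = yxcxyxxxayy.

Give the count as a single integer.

#0=y has no predecessor
#1=x has no predecessor
#2=c depends on [0:y, 1:x]
#3=x depends on [2:c]
#4=y depends on [2:c]
#5=x depends on [3:x]
#6=x depends on [5:x]
#7=x depends on [6:x]
#8=a depends on [4:y, 7:x]
#9=y depends on [8:a]
#10=y depends on [9:y]
sources: [0:y, 1:x]
N(rest) = Σ N(rest − s) over sources s of rest; N(one piece) = 1:
  size 1 → [10]=1
  size 2 → [9,10]=1
  size 3 → [8,9,10]=1
  size 4 → [4,8,9,10]=1  [7,8,9,10]=1
  size 5 → [4,7,8,9,10]=2  [6,7,8,9,10]=1
  size 6 → [4,6,7,8,9,10]=3  [5,6,7,8,9,10]=1
  size 7 → [3,5,6,7,8,9,10]=1  [4,5,6,7,8,9,10]=4
  size 8 → [3,4,5,6,7,8,9,10]=5
  size 9 → [2,3,4,5,6,7,8,9,10]=5
  first=0(y) contributes 5
  first=1(x) contributes 5
|[w]| = 10

10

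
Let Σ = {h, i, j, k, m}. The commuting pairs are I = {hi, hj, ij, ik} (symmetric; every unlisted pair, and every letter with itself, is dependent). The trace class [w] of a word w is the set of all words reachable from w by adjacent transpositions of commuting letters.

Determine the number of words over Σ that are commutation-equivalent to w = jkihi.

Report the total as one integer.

drop 0:j onto floor
drop 1:k onto {0:j}
drop 2:i onto floor
drop 3:h onto {1:k}
drop 4:i onto {2:i}
ground layer = {0:j, 2:i}
drop-orders for the pieces not yet dropped (sum over which currently-grounded one goes next):
  1 to go: {3} 1  {4} 1
  2 to go: {1,3} 1  {2,4} 1  {3,4} 2
  3 to go: {0,1,3} 1  {1,3,4} 3  {2,3,4} 3
  if 0:j drops first: 6 orders
  if 2:i drops first: 4 orders
heap linearizations: 10

10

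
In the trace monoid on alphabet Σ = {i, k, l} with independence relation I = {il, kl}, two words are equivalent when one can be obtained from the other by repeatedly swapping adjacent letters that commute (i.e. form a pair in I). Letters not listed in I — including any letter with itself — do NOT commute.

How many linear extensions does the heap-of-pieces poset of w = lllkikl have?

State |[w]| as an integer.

35

drop 0:l onto floor
drop 1:l onto {0:l}
drop 2:l onto {1:l}
drop 3:k onto floor
drop 4:i onto {3:k}
drop 5:k onto {4:i}
drop 6:l onto {2:l}
ground layer = {0:l, 3:k}
drop-orders for the pieces not yet dropped (sum over which currently-grounded one goes next):
  1 to go: {5} 1  {6} 1
  2 to go: {2,6} 1  {4,5} 1  {5,6} 2
  3 to go: {1,2,6} 1  {2,5,6} 3  {3,4,5} 1  {4,5,6} 3
  4 to go: {0,1,2,6} 1  {1,2,5,6} 4  {2,4,5,6} 6  {3,4,5,6} 4
  5 to go: {0,1,2,5,6} 5  {1,2,4,5,6} 10  {2,3,4,5,6} 10
  if 0:l drops first: 20 orders
  if 3:k drops first: 15 orders
heap linearizations: 35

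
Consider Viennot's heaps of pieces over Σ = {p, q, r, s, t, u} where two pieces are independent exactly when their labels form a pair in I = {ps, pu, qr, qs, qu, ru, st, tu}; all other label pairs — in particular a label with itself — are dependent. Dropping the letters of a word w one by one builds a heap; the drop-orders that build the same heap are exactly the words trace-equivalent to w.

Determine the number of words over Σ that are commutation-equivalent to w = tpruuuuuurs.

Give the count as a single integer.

210

#0=t has no predecessor
#1=p depends on [0:t]
#2=r depends on [1:p]
#3=u has no predecessor
#4=u depends on [3:u]
#5=u depends on [4:u]
#6=u depends on [5:u]
#7=u depends on [6:u]
#8=u depends on [7:u]
#9=r depends on [2:r]
#10=s depends on [8:u, 9:r]
sources: [0:t, 3:u]
N(rest) = Σ N(rest − s) over sources s of rest; N(one piece) = 1:
  size 1 → [10]=1
  size 2 → [8,10]=1  [9,10]=1
  size 3 → [2,9,10]=1  [7,8,10]=1  [8,9,10]=2
  size 4 → [1,2,9,10]=1  [2,8,9,10]=3  [6,7,8,10]=1  [7,8,9,10]=3
  size 5 → [0,1,2,9,10]=1  [1,2,8,9,10]=4  [2,7,8,9,10]=6  [5,6,7,8,10]=1  [6,7,8,9,10]=4
  size 6 → [0,1,2,8,9,10]=5  [1,2,7,8,9,10]=10  [2,6,7,8,9,10]=10  [4,5,6,7,8,10]=1  [5,6,7,8,9,10]=5
  size 7 → [0,1,2,7,8,9,10]=15  [1,2,6,7,8,9,10]=20  [2,5,6,7,8,9,10]=15  [3,4,5,6,7,8,10]=1  [4,5,6,7,8,9,10]=6
  size 8 → [0,1,2,6,7,8,9,10]=35  [1,2,5,6,7,8,9,10]=35  [2,4,5,6,7,8,9,10]=21  [3,4,5,6,7,8,9,10]=7
  size 9 → [0,1,2,5,6,7,8,9,10]=70  [1,2,4,5,6,7,8,9,10]=56  [2,3,4,5,6,7,8,9,10]=28
  first=0(t) contributes 84
  first=3(u) contributes 126
|[w]| = 210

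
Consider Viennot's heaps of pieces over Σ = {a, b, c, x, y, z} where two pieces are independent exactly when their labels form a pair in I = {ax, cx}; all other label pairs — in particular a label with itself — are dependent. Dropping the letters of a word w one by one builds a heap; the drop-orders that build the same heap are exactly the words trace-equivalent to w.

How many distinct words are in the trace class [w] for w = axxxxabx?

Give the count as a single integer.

drop 0:a onto floor
drop 1:x onto floor
drop 2:x onto {1:x}
drop 3:x onto {2:x}
drop 4:x onto {3:x}
drop 5:a onto {0:a}
drop 6:b onto {4:x, 5:a}
drop 7:x onto {6:b}
ground layer = {0:a, 1:x}
drop-orders for the pieces not yet dropped (sum over which currently-grounded one goes next):
  1 to go: {7} 1
  2 to go: {6,7} 1
  3 to go: {4,6,7} 1  {5,6,7} 1
  4 to go: {0,5,6,7} 1  {3,4,6,7} 1  {4,5,6,7} 2
  5 to go: {0,4,5,6,7} 3  {2,3,4,6,7} 1  {3,4,5,6,7} 3
  6 to go: {0,3,4,5,6,7} 6  {1,2,3,4,6,7} 1  {2,3,4,5,6,7} 4
  if 0:a drops first: 5 orders
  if 1:x drops first: 10 orders
heap linearizations: 15

15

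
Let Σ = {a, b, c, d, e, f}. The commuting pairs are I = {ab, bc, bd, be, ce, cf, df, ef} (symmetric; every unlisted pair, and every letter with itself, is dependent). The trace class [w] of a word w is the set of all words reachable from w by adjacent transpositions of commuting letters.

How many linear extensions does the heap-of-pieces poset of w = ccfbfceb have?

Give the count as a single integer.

#0=c has no predecessor
#1=c depends on [0:c]
#2=f has no predecessor
#3=b depends on [2:f]
#4=f depends on [3:b]
#5=c depends on [1:c]
#6=e has no predecessor
#7=b depends on [4:f]
sources: [0:c, 2:f, 6:e]
N(rest) = Σ N(rest − s) over sources s of rest; N(one piece) = 1:
  size 1 → [5]=1  [6]=1  [7]=1
  size 2 → [1,5]=1  [4,7]=1  [5,6]=2  [5,7]=2  [6,7]=2
  size 3 → [0,1,5]=1  [1,5,6]=3  [1,5,7]=3  [3,4,7]=1  [4,5,7]=3  [4,6,7]=3  [5,6,7]=6
  size 4 → [0,1,5,6]=4  [0,1,5,7]=4  [1,4,5,7]=6  [1,5,6,7]=12  [2,3,4,7]=1  [3,4,5,7]=4  [3,4,6,7]=4  [4,5,6,7]=12
  size 5 → [0,1,4,5,7]=10  [0,1,5,6,7]=20  [1,3,4,5,7]=10  [1,4,5,6,7]=30  [2,3,4,5,7]=5  [2,3,4,6,7]=5  [3,4,5,6,7]=20
  size 6 → [0,1,3,4,5,7]=20  [0,1,4,5,6,7]=60  [1,2,3,4,5,7]=15  [1,3,4,5,6,7]=60  [2,3,4,5,6,7]=30
  first=0(c) contributes 105
  first=2(f) contributes 140
  first=6(e) contributes 35
|[w]| = 280

280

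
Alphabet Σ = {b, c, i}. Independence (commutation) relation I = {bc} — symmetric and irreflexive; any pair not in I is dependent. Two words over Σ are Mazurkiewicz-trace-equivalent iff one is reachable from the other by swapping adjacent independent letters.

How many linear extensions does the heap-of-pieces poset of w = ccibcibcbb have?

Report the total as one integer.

8

#0=c has no predecessor
#1=c depends on [0:c]
#2=i depends on [1:c]
#3=b depends on [2:i]
#4=c depends on [2:i]
#5=i depends on [3:b, 4:c]
#6=b depends on [5:i]
#7=c depends on [5:i]
#8=b depends on [6:b]
#9=b depends on [8:b]
sources: [0:c]
N(rest) = Σ N(rest − s) over sources s of rest; N(one piece) = 1:
  size 1 → [7]=1  [9]=1
  size 2 → [7,9]=2  [8,9]=1
  size 3 → [6,8,9]=1  [7,8,9]=3
  size 4 → [6,7,8,9]=4
  size 5 → [5,6,7,8,9]=4
  size 6 → [3,5,6,7,8,9]=4  [4,5,6,7,8,9]=4
  size 7 → [3,4,5,6,7,8,9]=8
  size 8 → [2,3,4,5,6,7,8,9]=8
  first=0(c) contributes 8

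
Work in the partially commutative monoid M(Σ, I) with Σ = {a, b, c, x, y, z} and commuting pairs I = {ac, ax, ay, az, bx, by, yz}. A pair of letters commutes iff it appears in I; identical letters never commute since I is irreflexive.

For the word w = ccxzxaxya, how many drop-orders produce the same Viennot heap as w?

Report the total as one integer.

36

#0=c has no predecessor
#1=c depends on [0:c]
#2=x depends on [1:c]
#3=z depends on [2:x]
#4=x depends on [3:z]
#5=a has no predecessor
#6=x depends on [4:x]
#7=y depends on [6:x]
#8=a depends on [5:a]
sources: [0:c, 5:a]
N(rest) = Σ N(rest − s) over sources s of rest; N(one piece) = 1:
  size 1 → [7]=1  [8]=1
  size 2 → [5,8]=1  [6,7]=1  [7,8]=2
  size 3 → [4,6,7]=1  [5,7,8]=3  [6,7,8]=3
  size 4 → [3,4,6,7]=1  [4,6,7,8]=4  [5,6,7,8]=6
  size 5 → [2,3,4,6,7]=1  [3,4,6,7,8]=5  [4,5,6,7,8]=10
  size 6 → [1,2,3,4,6,7]=1  [2,3,4,6,7,8]=6  [3,4,5,6,7,8]=15
  size 7 → [0,1,2,3,4,6,7]=1  [1,2,3,4,6,7,8]=7  [2,3,4,5,6,7,8]=21
  first=0(c) contributes 28
  first=5(a) contributes 8
|[w]| = 36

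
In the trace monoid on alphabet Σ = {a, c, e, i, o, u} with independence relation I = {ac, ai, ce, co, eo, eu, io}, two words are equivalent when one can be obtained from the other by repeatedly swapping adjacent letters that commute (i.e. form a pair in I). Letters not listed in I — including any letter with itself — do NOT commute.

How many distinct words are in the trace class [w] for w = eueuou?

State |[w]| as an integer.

drop 0:e onto floor
drop 1:u onto floor
drop 2:e onto {0:e}
drop 3:u onto {1:u}
drop 4:o onto {3:u}
drop 5:u onto {4:o}
ground layer = {0:e, 1:u}
drop-orders for the pieces not yet dropped (sum over which currently-grounded one goes next):
  1 to go: {2} 1  {5} 1
  2 to go: {0,2} 1  {2,5} 2  {4,5} 1
  3 to go: {0,2,5} 3  {2,4,5} 3  {3,4,5} 1
  4 to go: {0,2,4,5} 6  {1,3,4,5} 1  {2,3,4,5} 4
  if 0:e drops first: 5 orders
  if 1:u drops first: 10 orders
heap linearizations: 15

15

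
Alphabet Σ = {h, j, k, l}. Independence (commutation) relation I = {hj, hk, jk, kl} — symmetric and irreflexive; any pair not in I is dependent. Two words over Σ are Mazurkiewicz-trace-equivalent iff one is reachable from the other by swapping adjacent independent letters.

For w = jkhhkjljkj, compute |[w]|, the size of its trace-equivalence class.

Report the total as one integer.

720

piece 0:j — minimal
piece 1:k — minimal
piece 2:h — minimal
piece 3:h rests on {2:h}
piece 4:k rests on {1:k}
piece 5:j rests on {0:j}
piece 6:l rests on {3:h, 5:j}
piece 7:j rests on {6:l}
piece 8:k rests on {4:k}
piece 9:j rests on {7:j}
minimal pieces: {0:j, 1:k, 2:h}
ways to finish when only these pieces remain (= sum over removing one remaining piece with nothing left below it):
  1 left: {8}→1  {9}→1
  2 left: {4,8}→1  {7,9}→1  {8,9}→2
  3 left: {1,4,8}→1  {4,8,9}→3  {6,7,9}→1  {7,8,9}→3
  4 left: {1,4,8,9}→4  {3,6,7,9}→1  {4,7,8,9}→6  {5,6,7,9}→1  {6,7,8,9}→4
  5 left: {0,5,6,7,9}→1  {1,4,7,8,9}→10  {2,3,6,7,9}→1  {3,5,6,7,9}→2  {3,6,7,8,9}→5  {4,6,7,8,9}→10  {5,6,7,8,9}→5
  6 left: {0,3,5,6,7,9}→3  {0,5,6,7,8,9}→6  {1,4,6,7,8,9}→20  {2,3,5,6,7,9}→3  {2,3,6,7,8,9}→6  {3,4,6,7,8,9}→15  {3,5,6,7,8,9}→12  {4,5,6,7,8,9}→15
  7 left: {0,2,3,5,6,7,9}→6  {0,3,5,6,7,8,9}→21  {0,4,5,6,7,8,9}→21  {1,3,4,6,7,8,9}→35  {1,4,5,6,7,8,9}→35  {2,3,4,6,7,8,9}→21  {2,3,5,6,7,8,9}→21  {3,4,5,6,7,8,9}→42
  8 left: {0,1,4,5,6,7,8,9}→56  {0,2,3,5,6,7,8,9}→48  {0,3,4,5,6,7,8,9}→84  {1,2,3,4,6,7,8,9}→56  {1,3,4,5,6,7,8,9}→112  {2,3,4,5,6,7,8,9}→84
  placing 0:j first → 252 extensions
  placing 1:k first → 216 extensions
  placing 2:h first → 252 extensions
total linear extensions = 720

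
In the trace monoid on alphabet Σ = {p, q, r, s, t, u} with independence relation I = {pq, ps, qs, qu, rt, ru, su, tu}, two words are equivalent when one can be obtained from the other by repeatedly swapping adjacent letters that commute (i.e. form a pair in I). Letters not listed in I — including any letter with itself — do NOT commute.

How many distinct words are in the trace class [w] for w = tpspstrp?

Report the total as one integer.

#0=t has no predecessor
#1=p depends on [0:t]
#2=s depends on [0:t]
#3=p depends on [1:p]
#4=s depends on [2:s]
#5=t depends on [3:p, 4:s]
#6=r depends on [3:p, 4:s]
#7=p depends on [5:t, 6:r]
sources: [0:t]
N(rest) = Σ N(rest − s) over sources s of rest; N(one piece) = 1:
  size 1 → [7]=1
  size 2 → [5,7]=1  [6,7]=1
  size 3 → [5,6,7]=2
  size 4 → [3,5,6,7]=2  [4,5,6,7]=2
  size 5 → [1,3,5,6,7]=2  [2,4,5,6,7]=2  [3,4,5,6,7]=4
  size 6 → [1,3,4,5,6,7]=6  [2,3,4,5,6,7]=6
  first=0(t) contributes 12

12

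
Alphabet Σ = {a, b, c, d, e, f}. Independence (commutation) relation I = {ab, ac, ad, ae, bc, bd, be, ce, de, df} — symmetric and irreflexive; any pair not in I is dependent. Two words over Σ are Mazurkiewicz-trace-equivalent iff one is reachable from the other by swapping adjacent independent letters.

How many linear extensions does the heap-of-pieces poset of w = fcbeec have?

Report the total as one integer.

piece 0:f — minimal
piece 1:c rests on {0:f}
piece 2:b rests on {0:f}
piece 3:e rests on {0:f}
piece 4:e rests on {3:e}
piece 5:c rests on {1:c}
minimal pieces: {0:f}
ways to finish when only these pieces remain (= sum over removing one remaining piece with nothing left below it):
  1 left: {2}→1  {4}→1  {5}→1
  2 left: {1,5}→1  {2,4}→2  {2,5}→2  {3,4}→1  {4,5}→2
  3 left: {1,2,5}→3  {1,4,5}→3  {2,3,4}→3  {2,4,5}→6  {3,4,5}→3
  4 left: {1,2,4,5}→12  {1,3,4,5}→6  {2,3,4,5}→12
  placing 0:f first → 30 extensions

30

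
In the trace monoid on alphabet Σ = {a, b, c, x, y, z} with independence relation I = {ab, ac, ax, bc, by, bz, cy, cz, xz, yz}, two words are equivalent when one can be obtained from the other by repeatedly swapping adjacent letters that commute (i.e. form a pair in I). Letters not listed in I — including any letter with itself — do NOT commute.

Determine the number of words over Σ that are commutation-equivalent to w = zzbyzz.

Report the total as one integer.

0(z) covers ∅
1(z) covers 0:z
2(b) covers ∅
3(y) covers ∅
4(z) covers 1:z
5(z) covers 4:z
floor of heap: 0:z, 2:b, 3:y
completions by unplaced set U, small U first (add the entries for U minus each lowest piece of U):
  |U|=1: {2}:1  {3}:1  {5}:1
  |U|=2: {2,3}:2  {2,5}:2  {3,5}:2  {4,5}:1
  |U|=3: {1,4,5}:1  {2,3,5}:6  {2,4,5}:3  {3,4,5}:3
  |U|=4: {0,1,4,5}:1  {1,2,4,5}:4  {1,3,4,5}:4  {2,3,4,5}:12
  start at 0(z): 20
  start at 2(b): 5
  start at 3(y): 5
sum over floor = 30

30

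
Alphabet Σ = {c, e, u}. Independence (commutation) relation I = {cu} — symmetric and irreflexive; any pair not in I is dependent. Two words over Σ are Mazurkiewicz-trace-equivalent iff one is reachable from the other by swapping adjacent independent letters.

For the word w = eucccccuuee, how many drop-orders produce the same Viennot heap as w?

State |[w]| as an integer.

0(e) covers ∅
1(u) covers 0:e
2(c) covers 0:e
3(c) covers 2:c
4(c) covers 3:c
5(c) covers 4:c
6(c) covers 5:c
7(u) covers 1:u
8(u) covers 7:u
9(e) covers 6:c, 8:u
10(e) covers 9:e
floor of heap: 0:e
completions by unplaced set U, small U first (add the entries for U minus each lowest piece of U):
  |U|=1: {10}:1
  |U|=2: {9,10}:1
  |U|=3: {6,9,10}:1  {8,9,10}:1
  |U|=4: {5,6,9,10}:1  {6,8,9,10}:2  {7,8,9,10}:1
  |U|=5: {1,7,8,9,10}:1  {4,5,6,9,10}:1  {5,6,8,9,10}:3  {6,7,8,9,10}:3
  |U|=6: {1,6,7,8,9,10}:4  {3,4,5,6,9,10}:1  {4,5,6,8,9,10}:4  {5,6,7,8,9,10}:6
  |U|=7: {1,5,6,7,8,9,10}:10  {2,3,4,5,6,9,10}:1  {3,4,5,6,8,9,10}:5  {4,5,6,7,8,9,10}:10
  |U|=8: {1,4,5,6,7,8,9,10}:20  {2,3,4,5,6,8,9,10}:6  {3,4,5,6,7,8,9,10}:15
  |U|=9: {1,3,4,5,6,7,8,9,10}:35  {2,3,4,5,6,7,8,9,10}:21
  start at 0(e): 56

56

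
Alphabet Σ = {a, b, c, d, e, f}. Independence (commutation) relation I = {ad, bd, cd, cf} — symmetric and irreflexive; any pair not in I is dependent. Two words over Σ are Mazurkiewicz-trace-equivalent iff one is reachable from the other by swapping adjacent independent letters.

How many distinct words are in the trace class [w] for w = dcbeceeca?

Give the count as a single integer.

#0=d has no predecessor
#1=c has no predecessor
#2=b depends on [1:c]
#3=e depends on [0:d, 2:b]
#4=c depends on [3:e]
#5=e depends on [4:c]
#6=e depends on [5:e]
#7=c depends on [6:e]
#8=a depends on [7:c]
sources: [0:d, 1:c]
N(rest) = Σ N(rest − s) over sources s of rest; N(one piece) = 1:
  size 1 → [8]=1
  size 2 → [7,8]=1
  size 3 → [6,7,8]=1
  size 4 → [5,6,7,8]=1
  size 5 → [4,5,6,7,8]=1
  size 6 → [3,4,5,6,7,8]=1
  size 7 → [0,3,4,5,6,7,8]=1  [2,3,4,5,6,7,8]=1
  first=0(d) contributes 1
  first=1(c) contributes 2
|[w]| = 3

3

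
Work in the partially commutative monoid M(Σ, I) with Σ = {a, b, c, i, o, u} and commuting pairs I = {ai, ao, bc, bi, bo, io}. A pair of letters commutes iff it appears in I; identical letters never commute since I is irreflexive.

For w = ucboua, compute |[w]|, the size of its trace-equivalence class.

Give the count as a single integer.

#0=u has no predecessor
#1=c depends on [0:u]
#2=b depends on [0:u]
#3=o depends on [1:c]
#4=u depends on [2:b, 3:o]
#5=a depends on [4:u]
sources: [0:u]
N(rest) = Σ N(rest − s) over sources s of rest; N(one piece) = 1:
  size 1 → [5]=1
  size 2 → [4,5]=1
  size 3 → [2,4,5]=1  [3,4,5]=1
  size 4 → [1,3,4,5]=1  [2,3,4,5]=2
  first=0(u) contributes 3

3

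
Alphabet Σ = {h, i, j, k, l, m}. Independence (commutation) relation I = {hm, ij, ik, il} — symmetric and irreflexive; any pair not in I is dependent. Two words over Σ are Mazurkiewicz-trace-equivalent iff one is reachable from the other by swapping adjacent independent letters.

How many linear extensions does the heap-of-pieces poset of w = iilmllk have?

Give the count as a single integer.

3

0(i) covers ∅
1(i) covers 0:i
2(l) covers ∅
3(m) covers 1:i, 2:l
4(l) covers 3:m
5(l) covers 4:l
6(k) covers 5:l
floor of heap: 0:i, 2:l
completions by unplaced set U, small U first (add the entries for U minus each lowest piece of U):
  |U|=1: {6}:1
  |U|=2: {5,6}:1
  |U|=3: {4,5,6}:1
  |U|=4: {3,4,5,6}:1
  |U|=5: {1,3,4,5,6}:1  {2,3,4,5,6}:1
  start at 0(i): 2
  start at 2(l): 1
sum over floor = 3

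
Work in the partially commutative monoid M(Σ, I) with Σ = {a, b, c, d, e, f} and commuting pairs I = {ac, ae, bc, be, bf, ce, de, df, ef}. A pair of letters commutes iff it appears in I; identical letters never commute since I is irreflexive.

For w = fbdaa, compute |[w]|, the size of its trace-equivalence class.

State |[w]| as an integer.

3

piece 0:f — minimal
piece 1:b — minimal
piece 2:d rests on {1:b}
piece 3:a rests on {0:f, 2:d}
piece 4:a rests on {3:a}
minimal pieces: {0:f, 1:b}
ways to finish when only these pieces remain (= sum over removing one remaining piece with nothing left below it):
  1 left: {4}→1
  2 left: {3,4}→1
  3 left: {0,3,4}→1  {2,3,4}→1
  placing 0:f first → 1 extensions
  placing 1:b first → 2 extensions
total linear extensions = 3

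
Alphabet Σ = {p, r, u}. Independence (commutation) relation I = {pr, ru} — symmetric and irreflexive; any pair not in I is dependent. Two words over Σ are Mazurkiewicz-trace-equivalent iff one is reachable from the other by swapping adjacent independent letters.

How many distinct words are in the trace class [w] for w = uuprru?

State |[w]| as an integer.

15

#0=u has no predecessor
#1=u depends on [0:u]
#2=p depends on [1:u]
#3=r has no predecessor
#4=r depends on [3:r]
#5=u depends on [2:p]
sources: [0:u, 3:r]
N(rest) = Σ N(rest − s) over sources s of rest; N(one piece) = 1:
  size 1 → [4]=1  [5]=1
  size 2 → [2,5]=1  [3,4]=1  [4,5]=2
  size 3 → [1,2,5]=1  [2,4,5]=3  [3,4,5]=3
  size 4 → [0,1,2,5]=1  [1,2,4,5]=4  [2,3,4,5]=6
  first=0(u) contributes 10
  first=3(r) contributes 5
|[w]| = 15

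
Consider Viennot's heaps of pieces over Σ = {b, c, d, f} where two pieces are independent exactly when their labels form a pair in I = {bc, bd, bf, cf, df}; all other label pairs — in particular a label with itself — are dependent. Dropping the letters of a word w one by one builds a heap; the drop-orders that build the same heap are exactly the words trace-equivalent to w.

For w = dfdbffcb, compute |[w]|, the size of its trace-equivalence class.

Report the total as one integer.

560

drop 0:d onto floor
drop 1:f onto floor
drop 2:d onto {0:d}
drop 3:b onto floor
drop 4:f onto {1:f}
drop 5:f onto {4:f}
drop 6:c onto {2:d}
drop 7:b onto {3:b}
ground layer = {0:d, 1:f, 3:b}
drop-orders for the pieces not yet dropped (sum over which currently-grounded one goes next):
  1 to go: {5} 1  {6} 1  {7} 1
  2 to go: {2,6} 1  {3,7} 1  {4,5} 1  {5,6} 2  {5,7} 2  {6,7} 2
  3 to go: {0,2,6} 1  {1,4,5} 1  {2,5,6} 3  {2,6,7} 3  {3,5,7} 3  {3,6,7} 3  {4,5,6} 3  {4,5,7} 3  {5,6,7} 6
  4 to go: {0,2,5,6} 4  {0,2,6,7} 4  {1,4,5,6} 4  {1,4,5,7} 4  {2,3,6,7} 6  {2,4,5,6} 6  {2,5,6,7} 12  {3,4,5,7} 6  {3,5,6,7} 12  {4,5,6,7} 12
  5 to go: {0,2,3,6,7} 10  {0,2,4,5,6} 10  {0,2,5,6,7} 20  {1,2,4,5,6} 10  {1,3,4,5,7} 10  {1,4,5,6,7} 20  {2,3,5,6,7} 30  {2,4,5,6,7} 30  {3,4,5,6,7} 30
  6 to go: {0,1,2,4,5,6} 20  {0,2,3,5,6,7} 60  {0,2,4,5,6,7} 60  {1,2,4,5,6,7} 60  {1,3,4,5,6,7} 60  {2,3,4,5,6,7} 90
  if 0:d drops first: 210 orders
  if 1:f drops first: 210 orders
  if 3:b drops first: 140 orders
heap linearizations: 560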